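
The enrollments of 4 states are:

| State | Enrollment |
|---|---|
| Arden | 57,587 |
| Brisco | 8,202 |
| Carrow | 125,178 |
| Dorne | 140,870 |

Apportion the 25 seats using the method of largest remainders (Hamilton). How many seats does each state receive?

Total 331837; standard divisor 331837/25 ≈ 13273.48.
Standard quotas: Arden 4.3385, Brisco 0.6179, Carrow 9.4307, Dorne 10.6129.
Lower quotas: Arden 4, Brisco 0, Carrow 9, Dorne 10 (sum 23, leaving 2 seats).
Remainders in descending order: Brisco 0.6179, Dorne 0.6129, Carrow 0.4307, Arden 0.3385.
The surplus seats go to Brisco, Dorne.

Arden 4; Brisco 1; Carrow 9; Dorne 11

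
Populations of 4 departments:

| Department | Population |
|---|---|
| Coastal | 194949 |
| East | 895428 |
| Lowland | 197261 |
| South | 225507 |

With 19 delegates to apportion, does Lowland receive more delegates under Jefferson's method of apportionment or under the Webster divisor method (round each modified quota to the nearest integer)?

Jefferson: Coastal 2, East 12, Lowland 2, South 3.
Webster: Coastal 2, East 11, Lowland 3, South 3.
Lowland gets 2 under Jefferson and 3 under Webster.

Webster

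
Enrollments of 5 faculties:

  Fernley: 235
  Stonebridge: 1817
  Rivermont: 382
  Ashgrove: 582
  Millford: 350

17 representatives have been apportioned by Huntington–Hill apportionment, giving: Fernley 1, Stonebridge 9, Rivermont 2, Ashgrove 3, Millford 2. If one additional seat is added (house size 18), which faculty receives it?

Priority for the next seat is population ÷ (√(s·(s+1))).
Priorities: Fernley 166.170, Stonebridge 191.529, Rivermont 155.951, Ashgrove 168.009, Millford 142.887.
Highest priority: Stonebridge.

Stonebridge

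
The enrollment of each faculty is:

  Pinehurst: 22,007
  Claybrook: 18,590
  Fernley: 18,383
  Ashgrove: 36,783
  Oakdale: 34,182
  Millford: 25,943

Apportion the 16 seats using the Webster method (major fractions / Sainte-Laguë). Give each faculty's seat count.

Standard divisor 155888/16 ≈ 9743; standard quotas: Pinehurst 2.259, Claybrook 1.908, Fernley 1.887, Ashgrove 3.775, Oakdale 3.508, Millford 2.663.
Rounding to the nearest integer gives 2, 2, 2, 4, 4, 3 = 17 seats, so the divisor must be adjusted.
With modified divisor 10100: modified quotas Pinehurst 2.179, Claybrook 1.841, Fernley 1.820, Ashgrove 3.642, Oakdale 3.384, Millford 2.569.
Rounding to the nearest integer: Pinehurst 2, Claybrook 2, Fernley 2, Ashgrove 4, Oakdale 3, Millford 3 (total 16).

Pinehurst 2, Claybrook 2, Fernley 2, Ashgrove 4, Oakdale 3, Millford 3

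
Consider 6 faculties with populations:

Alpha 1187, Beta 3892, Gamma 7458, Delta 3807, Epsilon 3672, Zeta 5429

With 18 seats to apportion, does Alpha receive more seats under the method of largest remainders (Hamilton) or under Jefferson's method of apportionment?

Hamilton: Alpha 1, Beta 3, Gamma 5, Delta 3, Epsilon 2, Zeta 4.
Jefferson: Alpha 0, Beta 3, Gamma 6, Delta 3, Epsilon 2, Zeta 4.
Alpha gets 1 under Hamilton and 0 under Jefferson.

Hamilton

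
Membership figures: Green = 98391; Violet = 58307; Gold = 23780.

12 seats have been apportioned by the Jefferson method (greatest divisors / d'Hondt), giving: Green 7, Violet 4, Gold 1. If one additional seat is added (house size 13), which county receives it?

Priority for the next seat is population ÷ (current seats + 1).
Priorities: Green 12298.875, Violet 11661.400, Gold 11890.000.
Highest priority: Green.

Green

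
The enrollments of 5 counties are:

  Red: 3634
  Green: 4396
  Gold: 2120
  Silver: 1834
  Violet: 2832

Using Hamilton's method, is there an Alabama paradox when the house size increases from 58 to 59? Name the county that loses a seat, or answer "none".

At 58 seats: Red 14, Green 17, Gold 9, Silver 7, Violet 11.
At 59 seats: Red 15, Green 18, Gold 8, Silver 7, Violet 11.
Gold drops from 9 to 8.

Gold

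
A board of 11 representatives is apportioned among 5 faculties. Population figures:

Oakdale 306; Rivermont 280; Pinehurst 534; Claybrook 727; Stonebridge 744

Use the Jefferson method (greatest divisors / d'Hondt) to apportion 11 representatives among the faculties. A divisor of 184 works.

Oakdale 1, Rivermont 1, Pinehurst 2, Claybrook 3, Stonebridge 4

With modified divisor 184: modified quotas Oakdale 1.663, Rivermont 1.522, Pinehurst 2.902, Claybrook 3.951, Stonebridge 4.043.
Rounding down: Oakdale 1, Rivermont 1, Pinehurst 2, Claybrook 3, Stonebridge 4 (total 11).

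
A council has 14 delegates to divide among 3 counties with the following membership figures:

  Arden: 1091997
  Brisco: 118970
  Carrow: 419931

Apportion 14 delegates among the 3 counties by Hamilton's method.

The standard divisor is 1630898/14 ≈ 116492.714.
Standard quotas: Arden 9.3740, Brisco 1.0213, Carrow 3.6048.
Lower quotas: Arden 9, Brisco 1, Carrow 3 (sum 13, leaving 1 seat).
Remainders in descending order: Carrow 0.6048, Arden 0.3740, Brisco 0.0213.
Largest remainder: Carrow receives the extra seat.

Arden: 9, Brisco: 1, Carrow: 4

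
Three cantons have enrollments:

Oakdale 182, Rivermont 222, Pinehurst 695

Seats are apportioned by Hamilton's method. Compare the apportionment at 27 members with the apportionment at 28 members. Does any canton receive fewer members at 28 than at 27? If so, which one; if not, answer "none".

At 27 seats: Oakdale 5, Rivermont 5, Pinehurst 17.
At 28 seats: Oakdale 4, Rivermont 6, Pinehurst 18.
Oakdale drops from 5 to 4.

Oakdale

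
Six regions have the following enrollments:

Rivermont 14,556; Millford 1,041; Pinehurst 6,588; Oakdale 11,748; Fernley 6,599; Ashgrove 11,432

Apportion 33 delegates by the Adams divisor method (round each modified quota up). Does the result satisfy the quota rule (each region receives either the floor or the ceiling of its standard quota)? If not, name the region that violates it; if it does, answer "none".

Standard quotas: Rivermont 9.244, Millford 0.661, Pinehurst 4.184, Oakdale 7.461, Fernley 4.191, Ashgrove 7.260.
Adams allocation: Rivermont 9, Millford 1, Pinehurst 4, Oakdale 8, Fernley 4, Ashgrove 7.
Every allocation lies between the lower and upper quota.

none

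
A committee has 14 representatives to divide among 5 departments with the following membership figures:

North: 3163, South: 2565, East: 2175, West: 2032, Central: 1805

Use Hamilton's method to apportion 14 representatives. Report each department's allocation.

North 4, South 3, East 3, West 2, Central 2

Total 11740; standard divisor 11740/14 ≈ 838.571.
Standard quotas: North 3.772, South 3.059, East 2.594, West 2.423, Central 2.152.
Lower quotas: North 3, South 3, East 2, West 2, Central 2 (sum 12, leaving 2 seats).
Remainders in descending order: North 0.772, East 0.594, West 0.423, Central 0.152, South 0.059.
The surplus seats go to North, East.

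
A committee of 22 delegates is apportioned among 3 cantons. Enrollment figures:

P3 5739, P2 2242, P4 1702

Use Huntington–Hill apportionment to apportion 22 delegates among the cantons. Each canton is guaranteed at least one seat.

With divisor 442: modified quotas P3 12.984, P2 5.072, P4 3.851.
Geometric-mean thresholds: P3 √(12·13)=12.490, P2 √(5·6)=5.477, P4 √(3·4)=3.464.
Each quota rounded against its threshold gives P3 13, P2 5, P4 4 (total 22).

P3 13; P2 5; P4 4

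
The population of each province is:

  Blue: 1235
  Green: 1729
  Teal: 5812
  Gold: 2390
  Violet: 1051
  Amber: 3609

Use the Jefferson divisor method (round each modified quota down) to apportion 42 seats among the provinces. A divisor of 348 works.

Blue: 3; Green: 4; Teal: 16; Gold: 6; Violet: 3; Amber: 10

With modified divisor 348: modified quotas Blue 3.549, Green 4.968, Teal 16.701, Gold 6.868, Violet 3.020, Amber 10.371.
Rounding down: Blue 3, Green 4, Teal 16, Gold 6, Violet 3, Amber 10 (total 42).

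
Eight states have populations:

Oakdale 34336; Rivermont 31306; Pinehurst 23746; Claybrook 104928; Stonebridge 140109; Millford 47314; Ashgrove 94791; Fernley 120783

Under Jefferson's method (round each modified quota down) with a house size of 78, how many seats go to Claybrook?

14

Standard divisor 597313/78 ≈ 7657.859; standard quotas: Oakdale 4.484, Rivermont 4.088, Pinehurst 3.101, Claybrook 13.702, Stonebridge 18.296, Millford 6.178, Ashgrove 12.378, Fernley 15.772.
Rounding down gives 4, 4, 3, 13, 18, 6, 12, 15 = 75 seats, so the divisor must be adjusted.
With modified divisor 7330: modified quotas Oakdale 4.684, Rivermont 4.271, Pinehurst 3.240, Claybrook 14.315, Stonebridge 19.114, Millford 6.455, Ashgrove 12.932, Fernley 16.478.
Rounding down: Oakdale 4, Rivermont 4, Pinehurst 3, Claybrook 14, Stonebridge 19, Millford 6, Ashgrove 12, Fernley 16 (total 78).
Claybrook receives 14.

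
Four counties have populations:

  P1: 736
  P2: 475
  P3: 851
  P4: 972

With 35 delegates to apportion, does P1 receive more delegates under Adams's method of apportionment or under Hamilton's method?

Hamilton

Adams: P1 8, P2 6, P3 10, P4 11.
Hamilton: P1 9, P2 5, P3 10, P4 11.
P1 gets 8 under Adams and 9 under Hamilton.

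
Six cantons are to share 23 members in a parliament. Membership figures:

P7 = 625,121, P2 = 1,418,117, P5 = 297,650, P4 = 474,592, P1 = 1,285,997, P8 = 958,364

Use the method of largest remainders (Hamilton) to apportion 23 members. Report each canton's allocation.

P7=3; P2=7; P5=1; P4=2; P1=6; P8=4

Total 5059841; standard divisor 5059841/23 ≈ 219993.087.
Standard quotas: P7 2.8415, P2 6.4462, P5 1.3530, P4 2.1573, P1 5.8456, P8 4.3563.
Lower quotas: P7 2, P2 6, P5 1, P4 2, P1 5, P8 4 (sum 20, leaving 3 seats).
Remainders in descending order: P1 0.8456, P7 0.8415, P2 0.4462, P8 0.3563, P5 0.3530, P4 0.1573.
The surplus seats go to P1, P7, P2.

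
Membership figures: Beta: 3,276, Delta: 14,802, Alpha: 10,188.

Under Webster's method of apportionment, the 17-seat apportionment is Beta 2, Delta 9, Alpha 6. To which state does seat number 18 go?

Priority for the next seat is population ÷ (current seats + 0.5).
Priorities: Beta 1310.400, Delta 1558.105, Alpha 1567.385.
Highest priority: Alpha.

Alpha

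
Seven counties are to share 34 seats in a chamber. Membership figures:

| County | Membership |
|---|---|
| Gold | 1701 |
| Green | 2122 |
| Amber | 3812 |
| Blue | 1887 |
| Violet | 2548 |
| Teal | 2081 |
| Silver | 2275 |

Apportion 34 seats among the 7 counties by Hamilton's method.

Gold=4; Green=4; Amber=8; Blue=4; Violet=5; Teal=4; Silver=5

The standard divisor is 16426/34 ≈ 483.118.
Standard quotas: Gold 3.521, Green 4.392, Amber 7.890, Blue 3.906, Violet 5.274, Teal 4.307, Silver 4.709.
Lower quotas: Gold 3, Green 4, Amber 7, Blue 3, Violet 5, Teal 4, Silver 4 (sum 30, leaving 4 seats).
Remainders in descending order: Blue 0.906, Amber 0.890, Silver 0.709, Gold 0.521, Green 0.392, Teal 0.307, Violet 0.274.
Largest remainders: Blue, Amber, Silver, Gold receive the extra seats.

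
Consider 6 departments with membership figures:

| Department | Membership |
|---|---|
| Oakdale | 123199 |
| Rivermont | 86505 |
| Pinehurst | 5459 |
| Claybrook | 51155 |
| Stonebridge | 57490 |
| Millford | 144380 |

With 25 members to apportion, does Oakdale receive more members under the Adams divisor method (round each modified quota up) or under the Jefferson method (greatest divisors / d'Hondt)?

Jefferson

Adams: Oakdale 6, Rivermont 5, Pinehurst 1, Claybrook 3, Stonebridge 3, Millford 7.
Jefferson: Oakdale 7, Rivermont 5, Pinehurst 0, Claybrook 2, Stonebridge 3, Millford 8.
Oakdale gets 6 under Adams and 7 under Jefferson.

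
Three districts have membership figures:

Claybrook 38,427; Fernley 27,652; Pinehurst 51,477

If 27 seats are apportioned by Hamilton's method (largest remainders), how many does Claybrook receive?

9

Standard divisor: 117556 ÷ 27 ≈ 4353.926.
Standard quotas: Claybrook 8.8258, Fernley 6.3510, Pinehurst 11.8231.
Lower quotas: Claybrook 8, Fernley 6, Pinehurst 11 (sum 25, leaving 2 seats).
Remainders in descending order: Claybrook 0.8258, Pinehurst 0.8231, Fernley 0.3510.
The surplus seats go to Claybrook, Pinehurst.
Claybrook receives 9.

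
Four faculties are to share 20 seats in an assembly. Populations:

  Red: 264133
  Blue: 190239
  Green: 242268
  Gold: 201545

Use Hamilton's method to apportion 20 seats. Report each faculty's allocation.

Red: 6, Blue: 4, Green: 5, Gold: 5

The standard divisor is 898185/20 ≈ 44909.25.
Standard quotas: Red 5.8815, Blue 4.2361, Green 5.3946, Gold 4.4878.
Lower quotas: Red 5, Blue 4, Green 5, Gold 4 (sum 18, leaving 2 seats).
Remainders in descending order: Red 0.8815, Gold 0.4878, Green 0.3946, Blue 0.2361.
Largest remainders: Red, Gold receive the extra seats.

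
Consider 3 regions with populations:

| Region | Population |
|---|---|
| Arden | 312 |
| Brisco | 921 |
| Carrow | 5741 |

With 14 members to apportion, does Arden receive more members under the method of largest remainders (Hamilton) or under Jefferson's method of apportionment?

Hamilton: Arden 1, Brisco 2, Carrow 11.
Jefferson: Arden 0, Brisco 2, Carrow 12.
Arden gets 1 under Hamilton and 0 under Jefferson.

Hamilton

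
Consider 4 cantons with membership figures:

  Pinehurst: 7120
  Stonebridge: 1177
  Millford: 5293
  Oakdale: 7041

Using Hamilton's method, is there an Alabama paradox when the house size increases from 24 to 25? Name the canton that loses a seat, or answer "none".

At 24 seats: Pinehurst 8, Stonebridge 2, Millford 6, Oakdale 8.
At 25 seats: Pinehurst 9, Stonebridge 1, Millford 6, Oakdale 9.
Stonebridge drops from 2 to 1.

Stonebridge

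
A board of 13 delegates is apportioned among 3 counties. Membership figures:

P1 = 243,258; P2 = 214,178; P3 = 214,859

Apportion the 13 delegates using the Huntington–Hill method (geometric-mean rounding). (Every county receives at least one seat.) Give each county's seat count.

P1=5, P2=4, P3=4

With divisor 51219: modified quotas P1 4.749, P2 4.182, P3 4.195.
Geometric-mean thresholds: P1 √(4·5)=4.472, P2 √(4·5)=4.472, P3 √(4·5)=4.472.
Each quota rounded against its threshold gives P1 5, P2 4, P3 4 (total 13).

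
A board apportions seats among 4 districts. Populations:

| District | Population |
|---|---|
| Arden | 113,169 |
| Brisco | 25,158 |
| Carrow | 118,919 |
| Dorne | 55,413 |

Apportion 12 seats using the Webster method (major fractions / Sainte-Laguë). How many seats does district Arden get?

Standard divisor 312659/12 ≈ 26054.917; standard quotas: Arden 4.343, Brisco 0.966, Carrow 4.564, Dorne 2.127.
Rounding to the nearest integer gives Arden 4, Brisco 1, Carrow 5, Dorne 2 — total 12, matching the house size, so no adjustment is needed.
Arden receives 4.

4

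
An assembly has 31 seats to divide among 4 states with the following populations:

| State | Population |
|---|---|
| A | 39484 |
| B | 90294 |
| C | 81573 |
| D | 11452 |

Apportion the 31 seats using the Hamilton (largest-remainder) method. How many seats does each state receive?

Standard divisor: 222803 ÷ 31 ≈ 7187.194.
Standard quotas: A 5.4937, B 12.5632, C 11.3498, D 1.5934.
Lower quotas: A 5, B 12, C 11, D 1 (sum 29, leaving 2 seats).
Remainders in descending order: D 0.5934, B 0.5632, A 0.4937, C 0.3498.
Largest remainders: D, B receive the extra seats.

A: 5, B: 13, C: 11, D: 2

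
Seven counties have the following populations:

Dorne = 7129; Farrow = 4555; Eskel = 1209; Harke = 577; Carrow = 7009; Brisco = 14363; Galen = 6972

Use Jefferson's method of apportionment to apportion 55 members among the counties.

Dorne 10, Farrow 6, Eskel 1, Harke 0, Carrow 9, Brisco 20, Galen 9

Standard divisor 41814/55 ≈ 760.255; standard quotas: Dorne 9.377, Farrow 5.991, Eskel 1.590, Harke 0.759, Carrow 9.219, Brisco 18.892, Galen 9.171.
Rounding down gives 9, 5, 1, 0, 9, 18, 9 = 51 seats, so the divisor must be adjusted.
With modified divisor 710: modified quotas Dorne 10.041, Farrow 6.415, Eskel 1.703, Harke 0.813, Carrow 9.872, Brisco 20.230, Galen 9.820.
Rounding down: Dorne 10, Farrow 6, Eskel 1, Harke 0, Carrow 9, Brisco 20, Galen 9 (total 55).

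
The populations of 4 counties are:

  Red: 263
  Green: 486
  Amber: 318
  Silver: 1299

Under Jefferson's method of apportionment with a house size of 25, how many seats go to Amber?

3

Standard divisor 2366/25 ≈ 94.64; standard quotas: Red 2.779, Green 5.135, Amber 3.360, Silver 13.726.
Rounding down gives 2, 5, 3, 13 = 23 seats, so the divisor must be adjusted.
With modified divisor 87: modified quotas Red 3.023, Green 5.586, Amber 3.655, Silver 14.931.
Rounding down: Red 3, Green 5, Amber 3, Silver 14 (total 25).
Amber receives 3.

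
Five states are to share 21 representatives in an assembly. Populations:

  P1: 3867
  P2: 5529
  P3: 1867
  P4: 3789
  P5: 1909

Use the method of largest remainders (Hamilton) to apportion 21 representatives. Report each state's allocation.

P1: 5, P2: 7, P3: 2, P4: 5, P5: 2

The standard divisor is 16961/21 ≈ 807.667.
Standard quotas: P1 4.7879, P2 6.8456, P3 2.3116, P4 4.6913, P5 2.3636.
Lower quotas: P1 4, P2 6, P3 2, P4 4, P5 2 (sum 18, leaving 3 seats).
Remainders in descending order: P2 0.8456, P1 0.7879, P4 0.6913, P5 0.3636, P3 0.3116.
The surplus seats go to P2, P1, P4.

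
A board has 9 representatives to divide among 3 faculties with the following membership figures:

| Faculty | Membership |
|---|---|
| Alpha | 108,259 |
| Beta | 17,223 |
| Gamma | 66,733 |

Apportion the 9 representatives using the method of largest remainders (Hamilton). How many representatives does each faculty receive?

Alpha 5, Beta 1, Gamma 3

Standard divisor: 192215 ÷ 9 ≈ 21357.222.
Standard quotas: Alpha 5.0690, Beta 0.8064, Gamma 3.1246.
Lower quotas: Alpha 5, Beta 0, Gamma 3 (sum 8, leaving 1 seat).
Remainders in descending order: Beta 0.8064, Gamma 0.1246, Alpha 0.0690.
Largest remainder: Beta receives the extra seat.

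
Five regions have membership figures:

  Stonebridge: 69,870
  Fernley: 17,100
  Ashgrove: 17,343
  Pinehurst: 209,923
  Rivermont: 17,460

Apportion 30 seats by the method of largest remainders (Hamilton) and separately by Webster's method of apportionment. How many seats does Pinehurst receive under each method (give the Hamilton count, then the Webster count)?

Hamilton: Stonebridge 6, Fernley 1, Ashgrove 2, Pinehurst 19, Rivermont 2.
Webster: Stonebridge 6, Fernley 2, Ashgrove 2, Pinehurst 18, Rivermont 2.
Pinehurst gets 19 under Hamilton and 18 under Webster.

19 and 18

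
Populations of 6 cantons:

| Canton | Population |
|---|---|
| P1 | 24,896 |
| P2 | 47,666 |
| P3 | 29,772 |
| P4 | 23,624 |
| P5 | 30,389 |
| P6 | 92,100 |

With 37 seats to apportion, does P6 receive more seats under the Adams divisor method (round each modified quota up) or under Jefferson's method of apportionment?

Jefferson

Adams: P1 4, P2 7, P3 4, P4 4, P5 5, P6 13.
Jefferson: P1 4, P2 7, P3 4, P4 3, P5 4, P6 15.
P6 gets 13 under Adams and 15 under Jefferson.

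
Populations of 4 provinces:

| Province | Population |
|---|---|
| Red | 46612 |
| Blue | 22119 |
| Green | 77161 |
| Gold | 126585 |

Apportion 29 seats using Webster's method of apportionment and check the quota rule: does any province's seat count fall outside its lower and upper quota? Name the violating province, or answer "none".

Standard quotas: Red 4.961, Blue 2.354, Green 8.212, Gold 13.473.
Webster allocation: Red 5, Blue 2, Green 8, Gold 14.
Every allocation lies between the lower and upper quota.

none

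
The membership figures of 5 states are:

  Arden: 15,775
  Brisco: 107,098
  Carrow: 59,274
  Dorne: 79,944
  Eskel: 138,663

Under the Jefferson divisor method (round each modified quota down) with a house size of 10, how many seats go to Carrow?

Standard divisor 400754/10 ≈ 40075.4; standard quotas: Arden 0.394, Brisco 2.672, Carrow 1.479, Dorne 1.995, Eskel 3.460.
Rounding down gives 0, 2, 1, 1, 3 = 7 seats, so the divisor must be adjusted.
With modified divisor 32200: modified quotas Arden 0.490, Brisco 3.326, Carrow 1.841, Dorne 2.483, Eskel 4.306.
Rounding down: Arden 0, Brisco 3, Carrow 1, Dorne 2, Eskel 4 (total 10).
Carrow receives 1.

1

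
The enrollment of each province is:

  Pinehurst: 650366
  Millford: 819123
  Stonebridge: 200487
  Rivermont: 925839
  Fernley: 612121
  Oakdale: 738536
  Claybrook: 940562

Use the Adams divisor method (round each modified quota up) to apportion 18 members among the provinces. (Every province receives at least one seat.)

Standard divisor 4887034/18 ≈ 271501.889; standard quotas: Pinehurst 2.395, Millford 3.017, Stonebridge 0.738, Rivermont 3.410, Fernley 2.255, Oakdale 2.720, Claybrook 3.464.
Rounding up gives 3, 4, 1, 4, 3, 3, 4 = 22 seats, so the divisor must be adjusted.
With modified divisor 319400: modified quotas Pinehurst 2.036, Millford 2.565, Stonebridge 0.628, Rivermont 2.899, Fernley 1.916, Oakdale 2.312, Claybrook 2.945.
Rounding up: Pinehurst 3, Millford 3, Stonebridge 1, Rivermont 3, Fernley 2, Oakdale 3, Claybrook 3 (total 18).

Pinehurst=3; Millford=3; Stonebridge=1; Rivermont=3; Fernley=2; Oakdale=3; Claybrook=3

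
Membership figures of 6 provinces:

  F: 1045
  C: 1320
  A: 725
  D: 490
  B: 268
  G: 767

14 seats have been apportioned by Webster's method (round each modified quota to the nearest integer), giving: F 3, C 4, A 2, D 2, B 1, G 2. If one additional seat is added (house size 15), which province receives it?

G

Priority for the next seat is population ÷ (current seats + 0.5).
Priorities: F 298.571, C 293.333, A 290.000, D 196.000, B 178.667, G 306.800.
Highest priority: G.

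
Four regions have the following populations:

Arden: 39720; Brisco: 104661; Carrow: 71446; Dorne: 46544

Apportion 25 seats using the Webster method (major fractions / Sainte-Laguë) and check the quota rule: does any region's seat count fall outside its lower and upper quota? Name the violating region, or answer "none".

none

Standard quotas: Arden 3.785, Brisco 9.973, Carrow 6.808, Dorne 4.435.
Webster allocation: Arden 4, Brisco 10, Carrow 7, Dorne 4.
Every allocation lies between the lower and upper quota.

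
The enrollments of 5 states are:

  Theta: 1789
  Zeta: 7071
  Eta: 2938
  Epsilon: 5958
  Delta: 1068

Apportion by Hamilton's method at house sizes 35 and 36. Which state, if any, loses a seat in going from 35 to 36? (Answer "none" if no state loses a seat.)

none

At 35 seats: Theta 3, Zeta 13, Eta 6, Epsilon 11, Delta 2.
At 36 seats: Theta 3, Zeta 14, Eta 6, Epsilon 11, Delta 2.
No state's allocation decreased.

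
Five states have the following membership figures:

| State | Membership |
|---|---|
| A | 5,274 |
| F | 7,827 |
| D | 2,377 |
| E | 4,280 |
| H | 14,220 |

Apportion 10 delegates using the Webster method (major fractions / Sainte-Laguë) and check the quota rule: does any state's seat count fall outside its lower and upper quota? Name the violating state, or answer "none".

Standard quotas: A 1.552, F 2.304, D 0.700, E 1.260, H 4.185.
Webster allocation: A 2, F 2, D 1, E 1, H 4.
Every allocation lies between the lower and upper quota.

none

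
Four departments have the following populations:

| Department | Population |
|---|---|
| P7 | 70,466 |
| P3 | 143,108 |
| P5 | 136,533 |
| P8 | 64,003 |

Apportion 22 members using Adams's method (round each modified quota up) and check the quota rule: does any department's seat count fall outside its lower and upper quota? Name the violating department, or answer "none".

Standard quotas: P7 3.744, P3 7.603, P5 7.253, P8 3.400.
Adams allocation: P7 4, P3 7, P5 7, P8 4.
Every allocation lies between the lower and upper quota.

none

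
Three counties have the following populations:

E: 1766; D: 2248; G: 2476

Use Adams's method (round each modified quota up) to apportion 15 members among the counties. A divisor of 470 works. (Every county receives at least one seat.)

E 4, D 5, G 6

With modified divisor 470: modified quotas E 3.757, D 4.783, G 5.268.
Rounding up: E 4, D 5, G 6 (total 15).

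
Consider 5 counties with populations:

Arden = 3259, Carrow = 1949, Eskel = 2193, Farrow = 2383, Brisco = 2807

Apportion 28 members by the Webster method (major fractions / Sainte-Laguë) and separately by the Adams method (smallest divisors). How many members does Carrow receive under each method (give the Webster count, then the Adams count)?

4 and 5

Webster: Arden 8, Carrow 4, Eskel 5, Farrow 5, Brisco 6.
Adams: Arden 7, Carrow 5, Eskel 5, Farrow 5, Brisco 6.
Carrow gets 4 under Webster and 5 under Adams.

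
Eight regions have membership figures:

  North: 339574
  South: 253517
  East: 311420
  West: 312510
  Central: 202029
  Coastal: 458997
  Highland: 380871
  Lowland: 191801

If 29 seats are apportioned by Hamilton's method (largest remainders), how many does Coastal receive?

5

Total 2450719; standard divisor 2450719/29 ≈ 84507.552.
Standard quotas: North 4.0183, South 2.9999, East 3.6851, West 3.6980, Central 2.3907, Coastal 5.4314, Highland 4.5069, Lowland 2.2696.
Lower quotas: North 4, South 2, East 3, West 3, Central 2, Coastal 5, Highland 4, Lowland 2 (sum 25, leaving 4 seats).
Remainders in descending order: South 0.9999, West 0.6980, East 0.6851, Highland 0.5069, Coastal 0.4314, Central 0.3907, Lowland 0.2696, North 0.0183.
The surplus seats go to South, West, East, Highland.
Coastal receives 5.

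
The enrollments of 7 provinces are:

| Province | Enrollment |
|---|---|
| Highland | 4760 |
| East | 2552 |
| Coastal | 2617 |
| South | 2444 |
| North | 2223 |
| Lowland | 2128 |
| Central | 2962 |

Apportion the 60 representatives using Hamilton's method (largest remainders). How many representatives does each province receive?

Highland=15, East=8, Coastal=8, South=7, North=7, Lowland=6, Central=9

Total 19686; standard divisor 19686/60 ≈ 328.1.
Standard quotas: Highland 14.508, East 7.778, Coastal 7.976, South 7.449, North 6.775, Lowland 6.486, Central 9.028.
Lower quotas: Highland 14, East 7, Coastal 7, South 7, North 6, Lowland 6, Central 9 (sum 56, leaving 4 seats).
Remainders in descending order: Coastal 0.976, East 0.778, North 0.775, Highland 0.508, Lowland 0.486, South 0.449, Central 0.028.
Largest remainders: Coastal, East, North, Highland receive the extra seats.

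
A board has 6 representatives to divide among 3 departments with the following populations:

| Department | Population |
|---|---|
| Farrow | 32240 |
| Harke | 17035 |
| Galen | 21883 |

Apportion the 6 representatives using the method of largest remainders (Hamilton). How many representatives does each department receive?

Farrow: 3, Harke: 1, Galen: 2

Total 71158; standard divisor 71158/6 ≈ 11859.667.
Standard quotas: Farrow 2.7185, Harke 1.4364, Galen 1.8452.
Lower quotas: Farrow 2, Harke 1, Galen 1 (sum 4, leaving 2 seats).
Remainders in descending order: Galen 0.8452, Farrow 0.7185, Harke 0.4364.
Largest remainders: Galen, Farrow receive the extra seats.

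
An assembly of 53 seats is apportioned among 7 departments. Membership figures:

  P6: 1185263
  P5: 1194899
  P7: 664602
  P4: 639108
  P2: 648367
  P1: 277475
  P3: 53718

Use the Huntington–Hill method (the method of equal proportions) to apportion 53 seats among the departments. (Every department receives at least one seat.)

With divisor 88215: modified quotas P6 13.436, P5 13.545, P7 7.534, P4 7.245, P2 7.350, P1 3.145, P3 0.609.
Geometric-mean thresholds: P6 √(13·14)=13.491, P5 √(13·14)=13.491, P7 √(7·8)=7.483, P4 √(7·8)=7.483, P2 √(7·8)=7.483, P1 √(3·4)=3.464, P3 (min 1).
Each quota rounded against its threshold gives P6 13, P5 14, P7 8, P4 7, P2 7, P1 3, P3 1 (total 53).

P6: 13, P5: 14, P7: 8, P4: 7, P2: 7, P1: 3, P3: 1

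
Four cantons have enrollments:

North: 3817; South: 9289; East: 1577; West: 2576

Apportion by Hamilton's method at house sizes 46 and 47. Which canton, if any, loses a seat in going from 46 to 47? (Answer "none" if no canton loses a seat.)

At 46 seats: North 10, South 25, East 4, West 7.
At 47 seats: North 11, South 25, East 4, West 7.
No canton's allocation decreased.

none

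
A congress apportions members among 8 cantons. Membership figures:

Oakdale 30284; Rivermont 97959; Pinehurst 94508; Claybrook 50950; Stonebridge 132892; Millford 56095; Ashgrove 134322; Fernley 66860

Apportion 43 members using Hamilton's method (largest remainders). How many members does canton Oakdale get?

2

Standard divisor: 663870 ÷ 43 ≈ 15438.837.
Standard quotas: Oakdale 1.9615, Rivermont 6.3450, Pinehurst 6.1214, Claybrook 3.3001, Stonebridge 8.6076, Millford 3.6334, Ashgrove 8.7003, Fernley 4.3306.
Lower quotas: Oakdale 1, Rivermont 6, Pinehurst 6, Claybrook 3, Stonebridge 8, Millford 3, Ashgrove 8, Fernley 4 (sum 39, leaving 4 seats).
Remainders in descending order: Oakdale 0.9615, Ashgrove 0.7003, Millford 0.6334, Stonebridge 0.6076, Rivermont 0.3450, Fernley 0.3306, Claybrook 0.3001, Pinehurst 0.1214.
Largest remainders: Oakdale, Ashgrove, Millford, Stonebridge receive the extra seats.
Oakdale receives 2.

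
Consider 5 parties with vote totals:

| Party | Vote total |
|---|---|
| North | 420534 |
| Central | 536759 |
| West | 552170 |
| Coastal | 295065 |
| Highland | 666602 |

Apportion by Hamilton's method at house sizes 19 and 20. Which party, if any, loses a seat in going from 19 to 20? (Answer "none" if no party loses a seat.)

Coastal

At 19 seats: North 3, Central 4, West 4, Coastal 3, Highland 5.
At 20 seats: North 4, Central 4, West 5, Coastal 2, Highland 5.
Coastal drops from 3 to 2.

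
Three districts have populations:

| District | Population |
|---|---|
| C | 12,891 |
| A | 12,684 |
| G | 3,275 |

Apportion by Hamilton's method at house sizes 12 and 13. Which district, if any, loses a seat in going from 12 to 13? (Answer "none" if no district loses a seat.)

At 12 seats: C 5, A 5, G 2.
At 13 seats: C 6, A 6, G 1.
G drops from 2 to 1.

G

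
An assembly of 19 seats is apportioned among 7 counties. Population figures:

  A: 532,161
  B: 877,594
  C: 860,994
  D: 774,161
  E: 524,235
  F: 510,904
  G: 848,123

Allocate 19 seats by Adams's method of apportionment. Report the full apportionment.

Standard divisor 4928172/19 ≈ 259377.474; standard quotas: A 2.052, B 3.383, C 3.319, D 2.985, E 2.021, F 1.970, G 3.270.
Rounding up gives 3, 4, 4, 3, 3, 2, 4 = 23 seats, so the divisor must be adjusted.
With modified divisor 289800: modified quotas A 1.836, B 3.028, C 2.971, D 2.671, E 1.809, F 1.763, G 2.927.
Rounding up: A 2, B 4, C 3, D 3, E 2, F 2, G 3 (total 19).

A: 2; B: 4; C: 3; D: 3; E: 2; F: 2; G: 3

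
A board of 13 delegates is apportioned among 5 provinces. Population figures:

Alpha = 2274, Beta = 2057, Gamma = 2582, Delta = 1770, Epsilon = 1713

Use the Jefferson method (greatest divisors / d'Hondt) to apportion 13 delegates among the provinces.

Alpha 3, Beta 3, Gamma 3, Delta 2, Epsilon 2

Standard divisor 10396/13 ≈ 799.692; standard quotas: Alpha 2.844, Beta 2.572, Gamma 3.229, Delta 2.213, Epsilon 2.142.
Rounding down gives 2, 2, 3, 2, 2 = 11 seats, so the divisor must be adjusted.
With modified divisor 670: modified quotas Alpha 3.394, Beta 3.070, Gamma 3.854, Delta 2.642, Epsilon 2.557.
Rounding down: Alpha 3, Beta 3, Gamma 3, Delta 2, Epsilon 2 (total 13).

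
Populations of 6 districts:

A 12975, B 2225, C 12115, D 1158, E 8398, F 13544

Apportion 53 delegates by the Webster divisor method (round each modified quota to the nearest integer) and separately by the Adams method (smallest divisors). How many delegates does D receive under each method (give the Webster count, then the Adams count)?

1 and 2

Webster: A 14, B 2, C 13, D 1, E 9, F 14.
Adams: A 13, B 3, C 12, D 2, E 9, F 14.
D gets 1 under Webster and 2 under Adams.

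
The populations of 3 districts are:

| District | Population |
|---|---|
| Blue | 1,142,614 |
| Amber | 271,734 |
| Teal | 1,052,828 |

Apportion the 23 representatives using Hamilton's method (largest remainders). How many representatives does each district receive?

Blue=11, Amber=2, Teal=10

Standard divisor: 2467176 ÷ 23 ≈ 107268.522.
Standard quotas: Blue 10.6519, Amber 2.5332, Teal 9.8149.
Lower quotas: Blue 10, Amber 2, Teal 9 (sum 21, leaving 2 seats).
Remainders in descending order: Teal 0.8149, Blue 0.6519, Amber 0.5332.
Largest remainders: Teal, Blue receive the extra seats.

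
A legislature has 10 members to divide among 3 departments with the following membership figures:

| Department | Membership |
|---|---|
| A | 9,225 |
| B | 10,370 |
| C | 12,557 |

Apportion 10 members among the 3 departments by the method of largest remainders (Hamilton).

Total 32152; standard divisor 32152/10 ≈ 3215.2.
Standard quotas: A 2.8692, B 3.2253, C 3.9055.
Lower quotas: A 2, B 3, C 3 (sum 8, leaving 2 seats).
Remainders in descending order: C 0.9055, A 0.8692, B 0.2253.
The surplus seats go to C, A.

A=3; B=3; C=4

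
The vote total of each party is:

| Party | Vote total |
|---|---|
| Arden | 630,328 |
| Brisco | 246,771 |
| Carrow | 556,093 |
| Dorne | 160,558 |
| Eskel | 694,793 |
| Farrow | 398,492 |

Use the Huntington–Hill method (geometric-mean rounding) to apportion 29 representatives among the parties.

Arden 7; Brisco 3; Carrow 6; Dorne 2; Eskel 7; Farrow 4

With divisor 95054: modified quotas Arden 6.631, Brisco 2.596, Carrow 5.850, Dorne 1.689, Eskel 7.309, Farrow 4.192.
Geometric-mean thresholds: Arden √(6·7)=6.481, Brisco √(2·3)=2.449, Carrow √(5·6)=5.477, Dorne √(1·2)=1.414, Eskel √(7·8)=7.483, Farrow √(4·5)=4.472.
Each quota rounded against its threshold gives Arden 7, Brisco 3, Carrow 6, Dorne 2, Eskel 7, Farrow 4 (total 29).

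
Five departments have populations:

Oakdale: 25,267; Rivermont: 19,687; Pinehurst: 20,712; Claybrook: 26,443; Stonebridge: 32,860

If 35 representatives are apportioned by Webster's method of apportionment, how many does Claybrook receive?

Standard divisor 124969/35 ≈ 3570.543; standard quotas: Oakdale 7.077, Rivermont 5.514, Pinehurst 5.801, Claybrook 7.406, Stonebridge 9.203.
Rounding to the nearest integer gives Oakdale 7, Rivermont 6, Pinehurst 6, Claybrook 7, Stonebridge 9 — total 35, matching the house size, so no adjustment is needed.
Claybrook receives 7.

7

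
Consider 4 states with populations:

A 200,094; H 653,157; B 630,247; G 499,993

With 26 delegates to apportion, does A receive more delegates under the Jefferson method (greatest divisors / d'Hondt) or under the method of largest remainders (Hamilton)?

Jefferson: A 2, H 9, B 8, G 7.
Hamilton: A 3, H 9, B 8, G 6.
A gets 2 under Jefferson and 3 under Hamilton.

Hamilton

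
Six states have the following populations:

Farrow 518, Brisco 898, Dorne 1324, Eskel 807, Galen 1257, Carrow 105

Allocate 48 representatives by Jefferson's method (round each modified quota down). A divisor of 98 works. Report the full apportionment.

With modified divisor 98: modified quotas Farrow 5.286, Brisco 9.163, Dorne 13.510, Eskel 8.235, Galen 12.827, Carrow 1.071.
Rounding down: Farrow 5, Brisco 9, Dorne 13, Eskel 8, Galen 12, Carrow 1 (total 48).

Farrow: 5; Brisco: 9; Dorne: 13; Eskel: 8; Galen: 12; Carrow: 1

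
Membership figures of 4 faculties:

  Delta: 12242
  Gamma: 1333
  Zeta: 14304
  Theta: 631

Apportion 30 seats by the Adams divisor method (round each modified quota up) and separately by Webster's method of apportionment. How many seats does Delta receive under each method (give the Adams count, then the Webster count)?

12 and 13

Adams: Delta 12, Gamma 2, Zeta 15, Theta 1.
Webster: Delta 13, Gamma 1, Zeta 15, Theta 1.
Delta gets 12 under Adams and 13 under Webster.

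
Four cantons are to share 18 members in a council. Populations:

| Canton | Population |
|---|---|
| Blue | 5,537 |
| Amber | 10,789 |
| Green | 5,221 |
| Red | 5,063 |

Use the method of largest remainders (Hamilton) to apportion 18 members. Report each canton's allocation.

Standard divisor: 26610 ÷ 18 ≈ 1478.333.
Standard quotas: Blue 3.7454, Amber 7.2981, Green 3.5317, Red 3.4248.
Lower quotas: Blue 3, Amber 7, Green 3, Red 3 (sum 16, leaving 2 seats).
Remainders in descending order: Blue 0.7454, Green 0.5317, Red 0.4248, Amber 0.2981.
The surplus seats go to Blue, Green.

Blue: 4, Amber: 7, Green: 4, Red: 3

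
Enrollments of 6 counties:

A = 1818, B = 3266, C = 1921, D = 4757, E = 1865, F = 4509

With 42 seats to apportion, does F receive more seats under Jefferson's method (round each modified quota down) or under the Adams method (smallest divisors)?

Jefferson: A 4, B 8, C 4, D 11, E 4, F 11.
Adams: A 4, B 8, C 5, D 11, E 4, F 10.
F gets 11 under Jefferson and 10 under Adams.

Jefferson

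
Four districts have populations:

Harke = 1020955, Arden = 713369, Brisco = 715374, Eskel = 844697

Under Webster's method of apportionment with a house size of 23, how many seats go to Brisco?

5

Standard divisor 3294395/23 ≈ 143234.565; standard quotas: Harke 7.128, Arden 4.980, Brisco 4.994, Eskel 5.897.
Rounding to the nearest integer gives Harke 7, Arden 5, Brisco 5, Eskel 6 — total 23, matching the house size, so no adjustment is needed.
Brisco receives 5.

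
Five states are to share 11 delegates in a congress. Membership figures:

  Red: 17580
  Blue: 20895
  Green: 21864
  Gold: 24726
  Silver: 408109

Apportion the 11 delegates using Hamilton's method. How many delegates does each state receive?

Red 0; Blue 0; Green 1; Gold 1; Silver 9

Total 493174; standard divisor 493174/11 = 44834.
Standard quotas: Red 0.3921, Blue 0.4661, Green 0.4877, Gold 0.5515, Silver 9.1027.
Lower quotas: Red 0, Blue 0, Green 0, Gold 0, Silver 9 (sum 9, leaving 2 seats).
Remainders in descending order: Gold 0.5515, Green 0.4877, Blue 0.4661, Red 0.3921, Silver 0.1027.
Largest remainders: Gold, Green receive the extra seats.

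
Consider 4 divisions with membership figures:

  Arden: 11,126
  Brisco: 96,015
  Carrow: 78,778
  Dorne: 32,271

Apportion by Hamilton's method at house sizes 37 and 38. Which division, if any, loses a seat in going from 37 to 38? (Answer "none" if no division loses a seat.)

At 37 seats: Arden 2, Brisco 16, Carrow 13, Dorne 6.
At 38 seats: Arden 2, Brisco 17, Carrow 14, Dorne 5.
Dorne drops from 6 to 5.

Dorne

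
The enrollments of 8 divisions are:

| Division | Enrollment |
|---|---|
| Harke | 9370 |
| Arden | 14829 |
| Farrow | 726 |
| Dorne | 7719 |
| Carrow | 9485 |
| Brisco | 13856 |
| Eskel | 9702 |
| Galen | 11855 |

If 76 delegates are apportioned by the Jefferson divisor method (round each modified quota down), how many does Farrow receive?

Standard divisor 77542/76 ≈ 1020.289; standard quotas: Harke 9.184, Arden 14.534, Farrow 0.712, Dorne 7.565, Carrow 9.296, Brisco 13.580, Eskel 9.509, Galen 11.619.
Rounding down gives 9, 14, 0, 7, 9, 13, 9, 11 = 72 seats, so the divisor must be adjusted.
With modified divisor 968: modified quotas Harke 9.680, Arden 15.319, Farrow 0.750, Dorne 7.974, Carrow 9.799, Brisco 14.314, Eskel 10.023, Galen 12.247.
Rounding down: Harke 9, Arden 15, Farrow 0, Dorne 7, Carrow 9, Brisco 14, Eskel 10, Galen 12 (total 76).
Farrow receives 0.

0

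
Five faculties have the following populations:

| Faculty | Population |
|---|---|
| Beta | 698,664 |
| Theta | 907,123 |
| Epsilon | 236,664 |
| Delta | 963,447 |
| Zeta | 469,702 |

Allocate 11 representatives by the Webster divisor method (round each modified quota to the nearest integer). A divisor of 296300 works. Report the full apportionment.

Beta 2; Theta 3; Epsilon 1; Delta 3; Zeta 2

With modified divisor 296300: modified quotas Beta 2.358, Theta 3.062, Epsilon 0.799, Delta 3.252, Zeta 1.585.
Rounding to the nearest integer: Beta 2, Theta 3, Epsilon 1, Delta 3, Zeta 2 (total 11).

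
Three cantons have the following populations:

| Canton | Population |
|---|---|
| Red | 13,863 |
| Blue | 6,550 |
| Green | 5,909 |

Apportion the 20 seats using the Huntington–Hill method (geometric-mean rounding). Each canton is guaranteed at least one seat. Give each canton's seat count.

Red=11; Blue=5; Green=4

With divisor 1321.5: modified quotas Red 10.490, Blue 4.956, Green 4.471.
Geometric-mean thresholds: Red √(10·11)=10.488, Blue √(4·5)=4.472, Green √(4·5)=4.472.
Each quota rounded against its threshold gives Red 11, Blue 5, Green 4 (total 20).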